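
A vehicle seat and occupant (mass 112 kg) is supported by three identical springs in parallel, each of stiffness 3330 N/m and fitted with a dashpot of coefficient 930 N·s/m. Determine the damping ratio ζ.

Parallel springs add: k_eq = 3 × 3330 = 9990 N/m.
ω_n = √(k_eq/m) = √(9990/112) = 9.444 rad/s.
Critical damping c_c = 2√(k_eq·m) = 2√(9990 × 112) = 2116 N·s/m, so ζ = c/c_c = 930/2116 = 0.4396.

0.440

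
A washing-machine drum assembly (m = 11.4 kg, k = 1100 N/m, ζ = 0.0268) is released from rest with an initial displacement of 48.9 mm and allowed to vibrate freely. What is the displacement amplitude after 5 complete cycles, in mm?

21.1 mm

Logarithmic decrement δ = 2πζ/√(1 − ζ²) = 2π × 0.02680/√(1 − 0.000718) = 0.1684.
After n cycles, x_n/x₀ = e^(−nδ), so x_5 = 48.9 × e^(−5 × 0.1684) = 48.9 × 0.4307 = 21.06 mm.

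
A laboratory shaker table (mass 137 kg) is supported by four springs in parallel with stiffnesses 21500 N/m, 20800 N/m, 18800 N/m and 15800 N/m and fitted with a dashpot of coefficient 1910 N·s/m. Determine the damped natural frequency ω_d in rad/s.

22.6 rad/s

Parallel springs add: k_eq = 21500 + 20800 + 18800 + 15800 = 76900 N/m.
ω_n = √(k_eq/m) = √(76900/137) = 23.69 rad/s.
Critical damping c_c = 2√(k_eq·m) = 2√(76900 × 137) = 6492 N·s/m, so ζ = c/c_c = 1910/6492 = 0.2942.
ω_d = ω_n√(1 − ζ²) = 23.69 × √(1 − 0.0866) = 22.64 rad/s.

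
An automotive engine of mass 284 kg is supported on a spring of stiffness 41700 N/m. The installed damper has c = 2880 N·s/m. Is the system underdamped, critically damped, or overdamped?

c_c = 2√(k·m) = 6883 N·s/m; ζ = c/c_c = 2880/6883 = 0.418.
Since ζ < 1 the system is underdamped.

underdamped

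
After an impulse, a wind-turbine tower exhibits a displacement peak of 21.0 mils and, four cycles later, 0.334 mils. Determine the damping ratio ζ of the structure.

0.163

Logarithmic decrement δ = (1/n)·ln(x₀/x_n) = (1/4)·ln(21.0/0.334) = (1/4)·ln(62.87) = 1.035.
ζ = δ/√(4π² + δ²) = 1.035/√(39.48 + 1.07) = 1.035/6.368 = 0.1626.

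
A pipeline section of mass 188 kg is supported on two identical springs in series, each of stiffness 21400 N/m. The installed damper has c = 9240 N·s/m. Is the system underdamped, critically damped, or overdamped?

Series springs: 1/k_eq = 2/21400, so k_eq = 21400/2 = 10700 N/m.
c_c = 2√(k_eq·m) = 2837 N·s/m; ζ = c/c_c = 9240/2837 = 3.26.
Since ζ > 1 the system is overdamped.

overdamped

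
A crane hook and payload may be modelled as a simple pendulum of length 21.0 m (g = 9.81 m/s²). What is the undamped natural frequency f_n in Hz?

For a simple pendulum ω_n = √(g/L) = √(9.81/21.0) = √0.4671 = 0.6835 rad/s.
f_n = ω_n/(2π) = 0.6835/6.283 = 0.1088 Hz.

0.109 Hz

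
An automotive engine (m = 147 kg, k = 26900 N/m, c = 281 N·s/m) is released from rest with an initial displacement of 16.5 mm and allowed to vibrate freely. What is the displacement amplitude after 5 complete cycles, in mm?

1.78 mm

ζ = c/(2√(km)) = 281/(2√(26900 × 147)) = 281/3977 = 0.07065.
Logarithmic decrement δ = 2πζ/√(1 − ζ²) = 2π × 0.07065/√(1 − 0.00499) = 0.4450.
After n cycles, x_n/x₀ = e^(−nδ), so x_5 = 16.5 × e^(−5 × 0.4450) = 16.5 × 0.1080 = 1.783 mm.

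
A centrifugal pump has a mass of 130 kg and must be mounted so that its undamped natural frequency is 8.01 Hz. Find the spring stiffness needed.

329000 N/m

ω_n = 2πf_n = 2π × 8.01 = 50.33 rad/s.
k = m·ω_n² = 130 × 50.33² = 130 × 2533 = 329300 N/m.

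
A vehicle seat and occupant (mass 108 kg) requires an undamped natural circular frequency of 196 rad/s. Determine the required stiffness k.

4150000 N/m

k = m·ω_n² = 108 × 196.0² = 108 × 38420 = 4149000 N/m.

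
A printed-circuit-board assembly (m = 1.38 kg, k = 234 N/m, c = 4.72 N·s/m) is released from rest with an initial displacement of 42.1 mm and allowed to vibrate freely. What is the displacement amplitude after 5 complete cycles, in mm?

ζ = c/(2√(km)) = 4.72/(2√(234 × 1.38)) = 4.72/35.94 = 0.1313.
Logarithmic decrement δ = 2πζ/√(1 − ζ²) = 2π × 0.1313/√(1 − 0.0172) = 0.8324.
After n cycles, x_n/x₀ = e^(−nδ), so x_5 = 42.1 × e^(−5 × 0.8324) = 42.1 × 0.01558 = 0.6558 mm.

0.656 mm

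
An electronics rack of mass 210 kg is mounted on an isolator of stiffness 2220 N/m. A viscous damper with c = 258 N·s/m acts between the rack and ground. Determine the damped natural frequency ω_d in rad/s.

3.19 rad/s

ω_n = √(k/m) = √(2220/210) = 3.251 rad/s.
Critical damping c_c = 2√(k·m) = 2√(2220 × 210) = 1366 N·s/m, so ζ = c/c_c = 258/1366 = 0.1889.
ω_d = ω_n√(1 − ζ²) = 3.251 × √(1 − 0.0357) = 3.193 rad/s.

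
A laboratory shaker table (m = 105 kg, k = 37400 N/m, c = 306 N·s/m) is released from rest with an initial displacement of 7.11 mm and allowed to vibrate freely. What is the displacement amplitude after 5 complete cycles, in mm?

0.624 mm

ζ = c/(2√(km)) = 306/(2√(37400 × 105)) = 306/3963 = 0.07721.
Logarithmic decrement δ = 2πζ/√(1 − ζ²) = 2π × 0.07721/√(1 − 0.00596) = 0.4866.
After n cycles, x_n/x₀ = e^(−nδ), so x_5 = 7.11 × e^(−5 × 0.4866) = 7.11 × 0.08779 = 0.6242 mm.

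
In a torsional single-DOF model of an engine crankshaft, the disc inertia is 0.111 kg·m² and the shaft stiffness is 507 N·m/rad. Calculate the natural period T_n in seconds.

0.0930 s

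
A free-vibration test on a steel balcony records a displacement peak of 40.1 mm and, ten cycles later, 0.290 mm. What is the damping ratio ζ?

0.0782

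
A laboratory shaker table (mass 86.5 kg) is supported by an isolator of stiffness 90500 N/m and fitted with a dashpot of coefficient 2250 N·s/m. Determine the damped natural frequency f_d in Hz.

4.71 Hz

ω_n = √(k/m) = √(90500/86.5) = 32.35 rad/s.
Critical damping c_c = 2√(k·m) = 2√(90500 × 86.5) = 5596 N·s/m, so ζ = c/c_c = 2250/5596 = 0.4021.
ω_d = ω_n√(1 − ζ²) = 32.35 × √(1 − 0.162) = 29.62 rad/s.
f_d = ω_d/(2π) = 4.713 Hz.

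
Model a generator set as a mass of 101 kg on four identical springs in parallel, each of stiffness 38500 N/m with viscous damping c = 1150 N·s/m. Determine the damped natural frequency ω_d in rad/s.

38.6 rad/s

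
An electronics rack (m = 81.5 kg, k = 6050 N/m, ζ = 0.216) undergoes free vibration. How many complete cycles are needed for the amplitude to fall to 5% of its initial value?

3 cycles

Logarithmic decrement δ = 2πζ/√(1 − ζ²) = 2π × 0.2160/√(1 − 0.0467) = 1.390.
x_n/x₀ = e^(−nδ) ≤ 0.05; take ln: n ≥ ln(1/0.05)/δ = 2.996/1.390 = 2.155.
So 3 complete cycles are required.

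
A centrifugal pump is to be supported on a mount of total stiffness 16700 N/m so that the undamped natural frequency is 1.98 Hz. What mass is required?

108 kg

ω_n = 2πf_n = 2π × 1.98 = 12.44 rad/s.
m = k/ω_n² = 16700/12.44² = 16700/154.8 = 107.9 kg.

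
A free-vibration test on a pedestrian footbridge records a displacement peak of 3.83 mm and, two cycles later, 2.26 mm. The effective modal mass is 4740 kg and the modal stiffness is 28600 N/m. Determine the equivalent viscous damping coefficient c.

Logarithmic decrement δ = (1/n)·ln(x₀/x_n) = (1/2)·ln(3.83/2.26) = (1/2)·ln(1.695) = 0.2637.
ζ = δ/√(4π² + δ²) = 0.2637/√(39.48 + 0.0696) = 0.2637/6.289 = 0.04194.
c = ζ · 2√(km) = 0.04194 × 2√(28600 × 4740) = 0.04194 × 23290 = 976.6 N·s/m.

977 N·s/m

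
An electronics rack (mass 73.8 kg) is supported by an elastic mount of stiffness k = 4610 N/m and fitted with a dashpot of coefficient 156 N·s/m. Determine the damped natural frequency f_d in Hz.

ω_n = √(k/m) = √(4610/73.8) = 7.904 rad/s.
Critical damping c_c = 2√(k·m) = 2√(4610 × 73.8) = 1167 N·s/m, so ζ = c/c_c = 156/1167 = 0.1337.
ω_d = ω_n√(1 − ζ²) = 7.904 × √(1 − 0.0179) = 7.833 rad/s.
f_d = ω_d/(2π) = 1.247 Hz.

1.25 Hz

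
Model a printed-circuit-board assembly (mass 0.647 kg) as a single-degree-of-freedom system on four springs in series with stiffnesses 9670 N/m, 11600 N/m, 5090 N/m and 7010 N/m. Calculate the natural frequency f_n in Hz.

8.60 Hz

Series springs: 1/k_eq = 1/9670 + 1/11600 + 1/5090 + 1/7010 = 0.0005287, so k_eq = 1891 N/m.
ω_n = √(k_eq/m) = √(1891/0.647) = √2923 = 54.07 rad/s.
f_n = ω_n/(2π) = 54.07/6.283 = 8.605 Hz.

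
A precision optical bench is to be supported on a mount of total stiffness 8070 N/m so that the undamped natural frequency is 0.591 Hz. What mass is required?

ω_n = 2πf_n = 2π × 0.591 = 3.713 rad/s.
m = k/ω_n² = 8070/3.713² = 8070/13.79 = 585.2 kg.

585 kg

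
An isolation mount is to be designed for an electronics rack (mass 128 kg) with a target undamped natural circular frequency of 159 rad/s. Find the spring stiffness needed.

3240000 N/m

k = m·ω_n² = 128 × 159.0² = 128 × 25280 = 3236000 N/m.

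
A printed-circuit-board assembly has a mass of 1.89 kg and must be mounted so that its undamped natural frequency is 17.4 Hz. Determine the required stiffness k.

22600 N/m

ω_n = 2πf_n = 2π × 17.4 = 109.3 rad/s.
k = m·ω_n² = 1.89 × 109.3² = 1.89 × 11950 = 22590 N/m.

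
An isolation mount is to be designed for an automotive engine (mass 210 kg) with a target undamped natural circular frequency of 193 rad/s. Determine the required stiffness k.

k = m·ω_n² = 210 × 193.0² = 210 × 37250 = 7822000 N/m.

7820000 N/m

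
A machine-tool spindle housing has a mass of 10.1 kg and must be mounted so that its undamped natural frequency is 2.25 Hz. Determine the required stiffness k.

ω_n = 2πf_n = 2π × 2.25 = 14.14 rad/s.
k = m·ω_n² = 10.1 × 14.14² = 10.1 × 199.9 = 2019 N/m.

2020 N/m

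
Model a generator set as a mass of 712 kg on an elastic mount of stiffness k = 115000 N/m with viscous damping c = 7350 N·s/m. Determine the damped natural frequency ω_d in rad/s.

ω_n = √(k/m) = √(115000/712) = 12.71 rad/s.
Critical damping c_c = 2√(k·m) = 2√(115000 × 712) = 18100 N·s/m, so ζ = c/c_c = 7350/18100 = 0.4061.
ω_d = ω_n√(1 − ζ²) = 12.71 × √(1 − 0.165) = 11.61 rad/s.

11.6 rad/s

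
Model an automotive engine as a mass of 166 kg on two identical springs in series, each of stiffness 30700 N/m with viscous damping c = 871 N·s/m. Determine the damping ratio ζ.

0.273

Series springs: 1/k_eq = 2/30700, so k_eq = 30700/2 = 15350 N/m.
ω_n = √(k_eq/m) = √(15350/166) = 9.616 rad/s.
Critical damping c_c = 2√(k_eq·m) = 2√(15350 × 166) = 3193 N·s/m, so ζ = c/c_c = 871/3193 = 0.2728.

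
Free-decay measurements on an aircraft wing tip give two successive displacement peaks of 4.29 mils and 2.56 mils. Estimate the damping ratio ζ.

0.0819

Logarithmic decrement δ = (1/n)·ln(x₀/x_n) = (1/1)·ln(4.29/2.56) = (1/1)·ln(1.676) = 0.5163.
ζ = δ/√(4π² + δ²) = 0.5163/√(39.48 + 0.267) = 0.5163/6.304 = 0.08189.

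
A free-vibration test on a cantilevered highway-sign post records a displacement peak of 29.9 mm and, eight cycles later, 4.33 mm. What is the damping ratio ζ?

0.0384

Logarithmic decrement δ = (1/n)·ln(x₀/x_n) = (1/8)·ln(29.9/4.33) = (1/8)·ln(6.905) = 0.2415.
ζ = δ/√(4π² + δ²) = 0.2415/√(39.48 + 0.0583) = 0.2415/6.288 = 0.03841.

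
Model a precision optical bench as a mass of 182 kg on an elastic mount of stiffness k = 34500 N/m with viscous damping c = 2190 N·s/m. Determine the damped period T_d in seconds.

0.507 s

ω_n = √(k/m) = √(34500/182) = 13.77 rad/s.
Critical damping c_c = 2√(k·m) = 2√(34500 × 182) = 5012 N·s/m, so ζ = c/c_c = 2190/5012 = 0.4370.
ω_d = ω_n√(1 − ζ²) = 13.77 × √(1 − 0.191) = 12.38 rad/s.
T_d = 2π/ω_d = 0.5074 s.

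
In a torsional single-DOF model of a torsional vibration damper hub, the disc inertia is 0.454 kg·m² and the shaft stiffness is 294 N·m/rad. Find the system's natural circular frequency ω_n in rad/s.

ω_n = √(k_t/J) = √(294/0.454) = √647.6 = 25.45 rad/s.

25.4 rad/s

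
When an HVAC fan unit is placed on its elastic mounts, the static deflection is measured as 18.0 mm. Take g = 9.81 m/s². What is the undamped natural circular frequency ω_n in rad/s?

23.3 rad/s

ω_n = √(g/δ_st) = √(9.81/0.0180) = √545.0 = 23.35 rad/s.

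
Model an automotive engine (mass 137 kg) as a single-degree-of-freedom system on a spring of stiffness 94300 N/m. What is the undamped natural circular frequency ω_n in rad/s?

ω_n = √(k/m) = √(94300/137) = √688.3 = 26.24 rad/s.

26.2 rad/s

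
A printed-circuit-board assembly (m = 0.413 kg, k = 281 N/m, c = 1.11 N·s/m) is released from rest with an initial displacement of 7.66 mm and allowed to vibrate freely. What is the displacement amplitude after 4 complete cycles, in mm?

ζ = c/(2√(km)) = 1.11/(2√(281 × 0.413)) = 1.11/21.55 = 0.05152.
Logarithmic decrement δ = 2πζ/√(1 − ζ²) = 2π × 0.05152/√(1 − 0.00265) = 0.3241.
After n cycles, x_n/x₀ = e^(−nδ), so x_4 = 7.66 × e^(−4 × 0.3241) = 7.66 × 0.2735 = 2.095 mm.

2.09 mm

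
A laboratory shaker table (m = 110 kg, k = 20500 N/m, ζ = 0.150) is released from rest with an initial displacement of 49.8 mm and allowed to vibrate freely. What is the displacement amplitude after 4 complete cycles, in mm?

Logarithmic decrement δ = 2πζ/√(1 − ζ²) = 2π × 0.1500/√(1 − 0.0225) = 0.9533.
After n cycles, x_n/x₀ = e^(−nδ), so x_4 = 49.8 × e^(−4 × 0.9533) = 49.8 × 0.02208 = 1.100 mm.

1.10 mm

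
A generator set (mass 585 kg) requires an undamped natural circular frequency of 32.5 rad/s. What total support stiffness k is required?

618000 N/m

k = m·ω_n² = 585 × 32.50² = 585 × 1056 = 617900 N/m.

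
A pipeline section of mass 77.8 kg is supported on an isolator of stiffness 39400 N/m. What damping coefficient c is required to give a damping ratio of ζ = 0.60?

2100 N·s/m

c_c = 2√(k·m) = 2√(39400 × 77.8) = 3502 N·s/m.
c = ζ·c_c = 0.60 × 3502 = 2101 N·s/m.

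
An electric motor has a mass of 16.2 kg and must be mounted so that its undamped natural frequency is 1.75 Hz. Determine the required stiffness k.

ω_n = 2πf_n = 2π × 1.75 = 11.00 rad/s.
k = m·ω_n² = 16.2 × 11.00² = 16.2 × 120.9 = 1959 N/m.

1960 N/m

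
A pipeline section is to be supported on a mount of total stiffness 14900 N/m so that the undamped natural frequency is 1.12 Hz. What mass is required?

301 kg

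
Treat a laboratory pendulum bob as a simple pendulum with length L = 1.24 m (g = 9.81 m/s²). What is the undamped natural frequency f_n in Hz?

For a simple pendulum ω_n = √(g/L) = √(9.81/1.24) = √7.911 = 2.813 rad/s.
f_n = ω_n/(2π) = 2.813/6.283 = 0.4477 Hz.

0.448 Hz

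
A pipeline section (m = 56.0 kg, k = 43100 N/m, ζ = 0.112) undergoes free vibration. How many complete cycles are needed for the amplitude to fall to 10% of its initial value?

Logarithmic decrement δ = 2πζ/√(1 − ζ²) = 2π × 0.1120/√(1 − 0.0125) = 0.7082.
x_n/x₀ = e^(−nδ) ≤ 0.1; take ln: n ≥ ln(1/0.1)/δ = 2.303/0.7082 = 3.251.
So 4 complete cycles are required.

4 cycles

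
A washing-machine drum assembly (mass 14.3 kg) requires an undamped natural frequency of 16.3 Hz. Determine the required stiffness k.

150000 N/m

ω_n = 2πf_n = 2π × 16.3 = 102.4 rad/s.
k = m·ω_n² = 14.3 × 102.4² = 14.3 × 10490 = 150000 N/m.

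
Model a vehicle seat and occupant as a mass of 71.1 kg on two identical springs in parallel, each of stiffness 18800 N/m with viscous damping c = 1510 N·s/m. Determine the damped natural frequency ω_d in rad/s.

20.4 rad/s

Parallel springs add: k_eq = 2 × 18800 = 37600 N/m.
ω_n = √(k_eq/m) = √(37600/71.1) = 23.00 rad/s.
Critical damping c_c = 2√(k_eq·m) = 2√(37600 × 71.1) = 3270 N·s/m, so ζ = c/c_c = 1510/3270 = 0.4618.
ω_d = ω_n√(1 − ζ²) = 23.00 × √(1 − 0.213) = 20.40 rad/s.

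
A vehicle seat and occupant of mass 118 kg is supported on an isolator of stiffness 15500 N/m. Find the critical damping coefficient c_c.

c_c = 2√(k·m) = 2√(15500 × 118) = 2 × 1352 = 2705 N·s/m.

2700 N·s/m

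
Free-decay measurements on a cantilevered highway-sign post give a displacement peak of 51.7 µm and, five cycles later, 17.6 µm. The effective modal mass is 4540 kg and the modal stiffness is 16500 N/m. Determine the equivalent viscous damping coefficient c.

Logarithmic decrement δ = (1/n)·ln(x₀/x_n) = (1/5)·ln(51.7/17.6) = (1/5)·ln(2.938) = 0.2155.
ζ = δ/√(4π² + δ²) = 0.2155/√(39.48 + 0.0464) = 0.2155/6.287 = 0.03428.
c = ζ · 2√(km) = 0.03428 × 2√(16500 × 4540) = 0.03428 × 17310 = 593.4 N·s/m.

593 N·s/m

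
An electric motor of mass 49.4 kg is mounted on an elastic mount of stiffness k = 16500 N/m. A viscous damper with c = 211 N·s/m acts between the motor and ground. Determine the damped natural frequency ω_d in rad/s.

ω_n = √(k/m) = √(16500/49.4) = 18.28 rad/s.
Critical damping c_c = 2√(k·m) = 2√(16500 × 49.4) = 1806 N·s/m, so ζ = c/c_c = 211/1806 = 0.1169.
ω_d = ω_n√(1 − ζ²) = 18.28 × √(1 − 0.0137) = 18.15 rad/s.

18.2 rad/s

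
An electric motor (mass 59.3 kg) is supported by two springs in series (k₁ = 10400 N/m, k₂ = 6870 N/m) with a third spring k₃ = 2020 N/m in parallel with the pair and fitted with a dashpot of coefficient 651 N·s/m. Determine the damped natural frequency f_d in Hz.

1.37 Hz

Series pair: k_s = k₁k₂/(k₁+k₂) = (10400)(6870)/(10400 + 6870) = 4137 N/m. In parallel with k₃: k_eq = 4137 + 2020 = 6157 N/m.
ω_n = √(k_eq/m) = √(6157/59.3) = 10.19 rad/s.
Critical damping c_c = 2√(k_eq·m) = 2√(6157 × 59.3) = 1208 N·s/m, so ζ = c/c_c = 651/1208 = 0.5387.
ω_d = ω_n√(1 − ζ²) = 10.19 × √(1 − 0.290) = 8.585 rad/s.
f_d = ω_d/(2π) = 1.366 Hz.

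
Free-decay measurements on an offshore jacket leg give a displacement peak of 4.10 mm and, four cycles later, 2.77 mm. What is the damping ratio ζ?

Logarithmic decrement δ = (1/n)·ln(x₀/x_n) = (1/4)·ln(4.10/2.77) = (1/4)·ln(1.480) = 0.09803.
ζ = δ/√(4π² + δ²) = 0.09803/√(39.48 + 0.00961) = 0.09803/6.284 = 0.01560.

0.0156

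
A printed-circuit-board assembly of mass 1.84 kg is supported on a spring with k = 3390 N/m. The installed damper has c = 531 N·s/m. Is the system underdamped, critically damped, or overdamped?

overdamped

c_c = 2√(k·m) = 158.0 N·s/m; ζ = c/c_c = 531/158.0 = 3.36.
Since ζ > 1 the system is overdamped.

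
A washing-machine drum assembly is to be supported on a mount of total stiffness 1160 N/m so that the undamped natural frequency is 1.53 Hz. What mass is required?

12.6 kg

ω_n = 2πf_n = 2π × 1.53 = 9.613 rad/s.
m = k/ω_n² = 1160/9.613² = 1160/92.42 = 12.55 kg.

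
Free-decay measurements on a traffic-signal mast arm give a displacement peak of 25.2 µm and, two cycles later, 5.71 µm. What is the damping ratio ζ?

0.117

Logarithmic decrement δ = (1/n)·ln(x₀/x_n) = (1/2)·ln(25.2/5.71) = (1/2)·ln(4.413) = 0.7423.
ζ = δ/√(4π² + δ²) = 0.7423/√(39.48 + 0.551) = 0.7423/6.327 = 0.1173.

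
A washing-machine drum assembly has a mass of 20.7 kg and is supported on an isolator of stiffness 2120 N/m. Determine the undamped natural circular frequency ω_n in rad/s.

10.1 rad/s

ω_n = √(k/m) = √(2120/20.7) = √102.4 = 10.12 rad/s.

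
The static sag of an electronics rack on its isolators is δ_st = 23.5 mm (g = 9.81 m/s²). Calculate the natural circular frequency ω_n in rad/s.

20.4 rad/s

ω_n = √(g/δ_st) = √(9.81/0.0235) = √417.4 = 20.43 rad/s.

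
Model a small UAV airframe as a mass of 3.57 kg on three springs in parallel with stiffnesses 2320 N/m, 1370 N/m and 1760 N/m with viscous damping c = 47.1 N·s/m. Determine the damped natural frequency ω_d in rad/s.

38.5 rad/s

Parallel springs add: k_eq = 2320 + 1370 + 1760 = 5450 N/m.
ω_n = √(k_eq/m) = √(5450/3.57) = 39.07 rad/s.
Critical damping c_c = 2√(k_eq·m) = 2√(5450 × 3.57) = 279.0 N·s/m, so ζ = c/c_c = 47.1/279.0 = 0.1688.
ω_d = ω_n√(1 − ζ²) = 39.07 × √(1 − 0.0285) = 38.51 rad/s.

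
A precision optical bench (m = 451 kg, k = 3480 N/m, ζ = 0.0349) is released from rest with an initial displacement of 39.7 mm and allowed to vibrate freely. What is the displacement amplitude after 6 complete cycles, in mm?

10.6 mm

Logarithmic decrement δ = 2πζ/√(1 − ζ²) = 2π × 0.03490/√(1 − 0.00122) = 0.2194.
After n cycles, x_n/x₀ = e^(−nδ), so x_6 = 39.7 × e^(−6 × 0.2194) = 39.7 × 0.2681 = 10.64 mm.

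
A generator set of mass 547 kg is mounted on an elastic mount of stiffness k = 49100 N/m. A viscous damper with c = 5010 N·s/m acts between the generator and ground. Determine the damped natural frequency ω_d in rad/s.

ω_n = √(k/m) = √(49100/547) = 9.474 rad/s.
Critical damping c_c = 2√(k·m) = 2√(49100 × 547) = 10360 N·s/m, so ζ = c/c_c = 5010/10360 = 0.4834.
ω_d = ω_n√(1 − ζ²) = 9.474 × √(1 − 0.234) = 8.294 rad/s.

8.29 rad/s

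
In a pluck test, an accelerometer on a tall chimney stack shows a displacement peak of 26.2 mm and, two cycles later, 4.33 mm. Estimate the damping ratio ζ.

0.142

Logarithmic decrement δ = (1/n)·ln(x₀/x_n) = (1/2)·ln(26.2/4.33) = (1/2)·ln(6.051) = 0.9001.
ζ = δ/√(4π² + δ²) = 0.9001/√(39.48 + 0.810) = 0.9001/6.347 = 0.1418.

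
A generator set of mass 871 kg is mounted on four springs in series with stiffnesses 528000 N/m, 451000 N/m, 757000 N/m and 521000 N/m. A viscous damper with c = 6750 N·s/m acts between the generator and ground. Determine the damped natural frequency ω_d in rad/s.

11.9 rad/s

Series springs: 1/k_eq = 1/528000 + 1/451000 + 1/757000 + 1/521000 = 7.352×10^-6, so k_eq = 136000 N/m.
ω_n = √(k_eq/m) = √(136000/871) = 12.50 rad/s.
Critical damping c_c = 2√(k_eq·m) = 2√(136000 × 871) = 21770 N·s/m, so ζ = c/c_c = 6750/21770 = 0.3101.
ω_d = ω_n√(1 − ζ²) = 12.50 × √(1 − 0.0961) = 11.88 rad/s.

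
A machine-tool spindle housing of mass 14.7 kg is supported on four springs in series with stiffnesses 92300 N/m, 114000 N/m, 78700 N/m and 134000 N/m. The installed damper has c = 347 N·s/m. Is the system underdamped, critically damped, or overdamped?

underdamped

Series springs: 1/k_eq = 1/92300 + 1/114000 + 1/78700 + 1/134000 = 3.978×10^-5, so k_eq = 25140 N/m.
c_c = 2√(k_eq·m) = 1216 N·s/m; ζ = c/c_c = 347/1216 = 0.285.
Since ζ < 1 the system is underdamped.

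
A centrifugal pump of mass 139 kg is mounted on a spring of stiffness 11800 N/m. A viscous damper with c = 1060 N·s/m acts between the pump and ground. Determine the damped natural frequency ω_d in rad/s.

8.39 rad/s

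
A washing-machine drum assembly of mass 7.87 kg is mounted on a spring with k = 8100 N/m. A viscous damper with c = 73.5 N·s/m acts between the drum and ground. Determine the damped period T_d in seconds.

0.198 s

ω_n = √(k/m) = √(8100/7.87) = 32.08 rad/s.
Critical damping c_c = 2√(k·m) = 2√(8100 × 7.87) = 505.0 N·s/m, so ζ = c/c_c = 73.5/505.0 = 0.1456.
ω_d = ω_n√(1 − ζ²) = 32.08 × √(1 − 0.0212) = 31.74 rad/s.
T_d = 2π/ω_d = 0.1980 s.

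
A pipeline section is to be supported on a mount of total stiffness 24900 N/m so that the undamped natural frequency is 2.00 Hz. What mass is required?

ω_n = 2πf_n = 2π × 2.00 = 12.57 rad/s.
m = k/ω_n² = 24900/12.57² = 24900/157.9 = 157.7 kg.

158 kg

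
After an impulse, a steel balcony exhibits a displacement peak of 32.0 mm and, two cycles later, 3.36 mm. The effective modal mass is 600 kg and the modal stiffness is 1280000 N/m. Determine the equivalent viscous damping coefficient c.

Logarithmic decrement δ = (1/n)·ln(x₀/x_n) = (1/2)·ln(32.0/3.36) = (1/2)·ln(9.524) = 1.127.
ζ = δ/√(4π² + δ²) = 1.127/√(39.48 + 1.27) = 1.127/6.383 = 0.1765.
c = ζ · 2√(km) = 0.1765 × 2√(1280000 × 600) = 0.1765 × 55430 = 9785 N·s/m.

9780 N·s/m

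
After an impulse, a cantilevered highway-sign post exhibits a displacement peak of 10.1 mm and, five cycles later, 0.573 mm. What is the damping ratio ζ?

0.0910

Logarithmic decrement δ = (1/n)·ln(x₀/x_n) = (1/5)·ln(10.1/0.573) = (1/5)·ln(17.63) = 0.5739.
ζ = δ/√(4π² + δ²) = 0.5739/√(39.48 + 0.329) = 0.5739/6.309 = 0.09096.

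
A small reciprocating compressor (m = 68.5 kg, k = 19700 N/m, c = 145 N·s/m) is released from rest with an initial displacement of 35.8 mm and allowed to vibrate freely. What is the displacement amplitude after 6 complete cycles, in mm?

ζ = c/(2√(km)) = 145/(2√(19700 × 68.5)) = 145/2323 = 0.06241.
Logarithmic decrement δ = 2πζ/√(1 − ζ²) = 2π × 0.06241/√(1 − 0.00390) = 0.3929.
After n cycles, x_n/x₀ = e^(−nδ), so x_6 = 35.8 × e^(−6 × 0.3929) = 35.8 × 0.09466 = 3.389 mm.

3.39 mm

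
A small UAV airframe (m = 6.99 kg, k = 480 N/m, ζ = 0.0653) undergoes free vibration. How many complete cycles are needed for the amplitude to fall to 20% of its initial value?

4 cycles

Logarithmic decrement δ = 2πζ/√(1 − ζ²) = 2π × 0.06530/√(1 − 0.00426) = 0.4112.
x_n/x₀ = e^(−nδ) ≤ 0.2; take ln: n ≥ ln(1/0.2)/δ = 1.609/0.4112 = 3.914.
So 4 complete cycles are required.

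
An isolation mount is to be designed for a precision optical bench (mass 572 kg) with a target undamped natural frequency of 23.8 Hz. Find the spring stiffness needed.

12800000 N/m

ω_n = 2πf_n = 2π × 23.8 = 149.5 rad/s.
k = m·ω_n² = 572 × 149.5² = 572 × 22360 = 12790000 N/m.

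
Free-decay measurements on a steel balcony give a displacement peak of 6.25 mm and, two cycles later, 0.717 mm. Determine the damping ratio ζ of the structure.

Logarithmic decrement δ = (1/n)·ln(x₀/x_n) = (1/2)·ln(6.25/0.717) = (1/2)·ln(8.717) = 1.083.
ζ = δ/√(4π² + δ²) = 1.083/√(39.48 + 1.17) = 1.083/6.376 = 0.1698.

0.170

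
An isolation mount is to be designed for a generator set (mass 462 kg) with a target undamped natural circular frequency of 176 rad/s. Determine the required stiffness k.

14300000 N/m

k = m·ω_n² = 462 × 176.0² = 462 × 30980 = 14310000 N/m.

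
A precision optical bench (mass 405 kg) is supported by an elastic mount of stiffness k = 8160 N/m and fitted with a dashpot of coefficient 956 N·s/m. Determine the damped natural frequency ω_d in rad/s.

ω_n = √(k/m) = √(8160/405) = 4.489 rad/s.
Critical damping c_c = 2√(k·m) = 2√(8160 × 405) = 3636 N·s/m, so ζ = c/c_c = 956/3636 = 0.2629.
ω_d = ω_n√(1 − ζ²) = 4.489 × √(1 − 0.0691) = 4.331 rad/s.

4.33 rad/s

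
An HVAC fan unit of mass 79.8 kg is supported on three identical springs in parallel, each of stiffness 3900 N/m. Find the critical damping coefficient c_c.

1930 N·s/m

Parallel springs add: k_eq = 3 × 3900 = 11700 N/m.
c_c = 2√(k_eq·m) = 2√(11700 × 79.8) = 2 × 966.3 = 1933 N·s/m.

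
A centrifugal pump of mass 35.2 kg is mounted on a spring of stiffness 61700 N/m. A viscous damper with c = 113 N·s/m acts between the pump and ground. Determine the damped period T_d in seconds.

0.150 s

ω_n = √(k/m) = √(61700/35.2) = 41.87 rad/s.
Critical damping c_c = 2√(k·m) = 2√(61700 × 35.2) = 2947 N·s/m, so ζ = c/c_c = 113/2947 = 0.03834.
ω_d = ω_n√(1 − ζ²) = 41.87 × √(1 − 0.00147) = 41.84 rad/s.
T_d = 2π/ω_d = 0.1502 s.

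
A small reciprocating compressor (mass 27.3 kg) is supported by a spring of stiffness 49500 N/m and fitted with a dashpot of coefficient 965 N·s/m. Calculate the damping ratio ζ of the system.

0.415

ω_n = √(k/m) = √(49500/27.3) = 42.58 rad/s.
Critical damping c_c = 2√(k·m) = 2√(49500 × 27.3) = 2325 N·s/m, so ζ = c/c_c = 965/2325 = 0.4151.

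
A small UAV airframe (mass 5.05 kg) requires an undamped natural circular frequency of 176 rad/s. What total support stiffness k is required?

156000 N/m

k = m·ω_n² = 5.05 × 176.0² = 5.05 × 30980 = 156400 N/m.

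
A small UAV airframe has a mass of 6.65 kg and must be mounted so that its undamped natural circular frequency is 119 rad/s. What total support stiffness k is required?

94200 N/m

k = m·ω_n² = 6.65 × 119.0² = 6.65 × 14160 = 94170 N/m.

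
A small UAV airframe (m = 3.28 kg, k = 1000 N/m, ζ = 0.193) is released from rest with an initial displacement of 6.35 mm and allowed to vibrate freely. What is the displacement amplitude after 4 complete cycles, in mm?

0.0453 mm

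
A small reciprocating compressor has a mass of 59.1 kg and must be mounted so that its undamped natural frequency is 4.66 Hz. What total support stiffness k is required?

50700 N/m

ω_n = 2πf_n = 2π × 4.66 = 29.28 rad/s.
k = m·ω_n² = 59.1 × 29.28² = 59.1 × 857.3 = 50670 N/m.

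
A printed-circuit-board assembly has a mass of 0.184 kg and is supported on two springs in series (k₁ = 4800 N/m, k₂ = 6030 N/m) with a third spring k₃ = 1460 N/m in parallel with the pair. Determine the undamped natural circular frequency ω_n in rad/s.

150 rad/s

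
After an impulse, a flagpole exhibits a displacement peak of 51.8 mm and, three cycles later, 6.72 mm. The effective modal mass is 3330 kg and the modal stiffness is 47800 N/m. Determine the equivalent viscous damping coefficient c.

2720 N·s/m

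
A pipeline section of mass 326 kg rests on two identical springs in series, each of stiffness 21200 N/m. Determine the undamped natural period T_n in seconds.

Series springs: 1/k_eq = 2/21200, so k_eq = 21200/2 = 10600 N/m.
ω_n = √(k_eq/m) = √(10600/326) = √32.52 = 5.702 rad/s.
T_n = 2π/ω_n = 6.283/5.702 = 1.102 s.

1.10 s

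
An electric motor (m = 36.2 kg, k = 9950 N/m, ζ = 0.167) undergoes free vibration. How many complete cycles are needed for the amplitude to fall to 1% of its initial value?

5 cycles

Logarithmic decrement δ = 2πζ/√(1 − ζ²) = 2π × 0.1670/√(1 − 0.0279) = 1.064.
x_n/x₀ = e^(−nδ) ≤ 0.01; take ln: n ≥ ln(1/0.01)/δ = 4.605/1.064 = 4.327.
So 5 complete cycles are required.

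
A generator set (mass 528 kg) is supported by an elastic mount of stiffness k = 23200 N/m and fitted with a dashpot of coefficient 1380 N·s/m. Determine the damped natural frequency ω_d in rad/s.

ω_n = √(k/m) = √(23200/528) = 6.629 rad/s.
Critical damping c_c = 2√(k·m) = 2√(23200 × 528) = 7000 N·s/m, so ζ = c/c_c = 1380/7000 = 0.1971.
ω_d = ω_n√(1 − ζ²) = 6.629 × √(1 − 0.0389) = 6.499 rad/s.

6.50 rad/s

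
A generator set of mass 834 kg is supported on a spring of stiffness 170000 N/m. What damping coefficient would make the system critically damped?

23800 N·s/m

c_c = 2√(k·m) = 2√(170000 × 834) = 2 × 11910 = 23810 N·s/m.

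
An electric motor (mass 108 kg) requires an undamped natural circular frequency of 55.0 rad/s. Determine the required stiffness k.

327000 N/m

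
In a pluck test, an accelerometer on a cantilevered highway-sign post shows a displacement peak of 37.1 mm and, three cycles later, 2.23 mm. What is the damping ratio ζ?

0.148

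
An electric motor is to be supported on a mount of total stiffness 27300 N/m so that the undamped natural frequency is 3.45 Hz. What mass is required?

58.1 kg

ω_n = 2πf_n = 2π × 3.45 = 21.68 rad/s.
m = k/ω_n² = 27300/21.68² = 27300/469.9 = 58.10 kg.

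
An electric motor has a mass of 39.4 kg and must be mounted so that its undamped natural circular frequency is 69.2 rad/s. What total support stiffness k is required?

189000 N/m

k = m·ω_n² = 39.4 × 69.20² = 39.4 × 4789 = 188700 N/m.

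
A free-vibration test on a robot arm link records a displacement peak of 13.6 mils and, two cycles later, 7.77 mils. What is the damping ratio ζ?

Logarithmic decrement δ = (1/n)·ln(x₀/x_n) = (1/2)·ln(13.6/7.77) = (1/2)·ln(1.750) = 0.2799.
ζ = δ/√(4π² + δ²) = 0.2799/√(39.48 + 0.0783) = 0.2799/6.289 = 0.04450.

0.0445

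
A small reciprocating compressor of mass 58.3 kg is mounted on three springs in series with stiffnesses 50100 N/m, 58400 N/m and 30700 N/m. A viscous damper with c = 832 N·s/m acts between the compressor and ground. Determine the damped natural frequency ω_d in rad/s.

Series springs: 1/k_eq = 1/50100 + 1/58400 + 1/30700 = 6.966×10^-5, so k_eq = 14360 N/m.
ω_n = √(k_eq/m) = √(14360/58.3) = 15.69 rad/s.
Critical damping c_c = 2√(k_eq·m) = 2√(14360 × 58.3) = 1830 N·s/m, so ζ = c/c_c = 832/1830 = 0.4547.
ω_d = ω_n√(1 − ζ²) = 15.69 × √(1 − 0.207) = 13.98 rad/s.

14.0 rad/s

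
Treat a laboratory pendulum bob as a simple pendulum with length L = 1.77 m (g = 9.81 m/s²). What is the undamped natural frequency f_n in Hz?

For a simple pendulum ω_n = √(g/L) = √(9.81/1.77) = √5.542 = 2.354 rad/s.
f_n = ω_n/(2π) = 2.354/6.283 = 0.3747 Hz.

0.375 Hz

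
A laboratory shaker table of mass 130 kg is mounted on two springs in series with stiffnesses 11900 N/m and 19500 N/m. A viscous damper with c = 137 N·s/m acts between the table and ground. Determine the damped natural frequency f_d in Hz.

1.20 Hz

Series springs: 1/k_eq = 1/11900 + 1/19500 = 0.0001353, so k_eq = 7390 N/m.
ω_n = √(k_eq/m) = √(7390/130) = 7.540 rad/s.
Critical damping c_c = 2√(k_eq·m) = 2√(7390 × 130) = 1960 N·s/m, so ζ = c/c_c = 137/1960 = 0.06989.
ω_d = ω_n√(1 − ζ²) = 7.540 × √(1 − 0.00488) = 7.521 rad/s.
f_d = ω_d/(2π) = 1.197 Hz.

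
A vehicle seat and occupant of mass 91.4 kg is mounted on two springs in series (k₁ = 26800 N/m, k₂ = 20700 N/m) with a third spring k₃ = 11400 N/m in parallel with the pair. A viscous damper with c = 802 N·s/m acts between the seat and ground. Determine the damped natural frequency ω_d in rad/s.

Series pair: k_s = k₁k₂/(k₁+k₂) = (26800)(20700)/(26800 + 20700) = 11680 N/m. In parallel with k₃: k_eq = 11680 + 11400 = 23080 N/m.
ω_n = √(k_eq/m) = √(23080/91.4) = 15.89 rad/s.
Critical damping c_c = 2√(k_eq·m) = 2√(23080 × 91.4) = 2905 N·s/m, so ζ = c/c_c = 802/2905 = 0.2761.
ω_d = ω_n√(1 − ζ²) = 15.89 × √(1 − 0.0762) = 15.27 rad/s.

15.3 rad/s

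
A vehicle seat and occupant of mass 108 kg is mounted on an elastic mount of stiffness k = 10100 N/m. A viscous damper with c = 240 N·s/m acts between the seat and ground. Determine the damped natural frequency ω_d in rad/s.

9.61 rad/s

ω_n = √(k/m) = √(10100/108) = 9.670 rad/s.
Critical damping c_c = 2√(k·m) = 2√(10100 × 108) = 2089 N·s/m, so ζ = c/c_c = 240/2089 = 0.1149.
ω_d = ω_n√(1 − ζ²) = 9.670 × √(1 − 0.0132) = 9.606 rad/s.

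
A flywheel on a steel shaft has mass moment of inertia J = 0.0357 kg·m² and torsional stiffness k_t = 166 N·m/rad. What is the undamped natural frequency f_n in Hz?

ω_n = √(k_t/J) = √(166/0.0357) = √4650 = 68.19 rad/s.
f_n = ω_n/(2π) = 68.19/6.283 = 10.85 Hz.

10.9 Hz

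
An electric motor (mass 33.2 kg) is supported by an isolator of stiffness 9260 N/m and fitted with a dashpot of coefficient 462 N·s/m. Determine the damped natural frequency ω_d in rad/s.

15.2 rad/s

ω_n = √(k/m) = √(9260/33.2) = 16.70 rad/s.
Critical damping c_c = 2√(k·m) = 2√(9260 × 33.2) = 1109 N·s/m, so ζ = c/c_c = 462/1109 = 0.4166.
ω_d = ω_n√(1 − ζ²) = 16.70 × √(1 − 0.174) = 15.18 rad/s.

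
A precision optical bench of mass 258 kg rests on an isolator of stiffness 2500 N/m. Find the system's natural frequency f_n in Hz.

ω_n = √(k/m) = √(2500/258) = √9.690 = 3.113 rad/s.
f_n = ω_n/(2π) = 3.113/6.283 = 0.4954 Hz.

0.495 Hz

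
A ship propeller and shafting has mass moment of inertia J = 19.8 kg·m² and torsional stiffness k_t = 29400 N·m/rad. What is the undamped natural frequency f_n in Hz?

ω_n = √(k_t/J) = √(29400/19.8) = √1485 = 38.53 rad/s.
f_n = ω_n/(2π) = 38.53/6.283 = 6.133 Hz.

6.13 Hz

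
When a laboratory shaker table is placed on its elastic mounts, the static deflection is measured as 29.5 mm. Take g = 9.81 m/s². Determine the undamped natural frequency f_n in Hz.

ω_n = √(g/δ_st) = √(9.81/0.0295) = √332.5 = 18.24 rad/s.
f_n = ω_n/(2π) = 18.24/6.283 = 2.902 Hz.

2.90 Hz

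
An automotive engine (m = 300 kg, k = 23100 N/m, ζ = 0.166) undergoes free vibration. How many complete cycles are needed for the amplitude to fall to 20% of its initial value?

Logarithmic decrement δ = 2πζ/√(1 − ζ²) = 2π × 0.1660/√(1 − 0.0276) = 1.058.
x_n/x₀ = e^(−nδ) ≤ 0.2; take ln: n ≥ ln(1/0.2)/δ = 1.609/1.058 = 1.522.
So 2 complete cycles are required.

2 cycles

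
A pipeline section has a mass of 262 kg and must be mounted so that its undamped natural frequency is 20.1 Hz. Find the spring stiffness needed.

ω_n = 2πf_n = 2π × 20.1 = 126.3 rad/s.
k = m·ω_n² = 262 × 126.3² = 262 × 15950 = 4179000 N/m.

4180000 N/m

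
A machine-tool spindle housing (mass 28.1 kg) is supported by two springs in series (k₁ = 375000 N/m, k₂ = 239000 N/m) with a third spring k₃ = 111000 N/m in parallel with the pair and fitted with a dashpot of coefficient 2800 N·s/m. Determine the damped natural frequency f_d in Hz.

Series pair: k_s = k₁k₂/(k₁+k₂) = (375000)(239000)/(375000 + 239000) = 146000 N/m. In parallel with k₃: k_eq = 146000 + 111000 = 257000 N/m.
ω_n = √(k_eq/m) = √(257000/28.1) = 95.63 rad/s.
Critical damping c_c = 2√(k_eq·m) = 2√(257000 × 28.1) = 5374 N·s/m, so ζ = c/c_c = 2800/5374 = 0.5210.
ω_d = ω_n√(1 − ζ²) = 95.63 × √(1 − 0.271) = 81.62 rad/s.
f_d = ω_d/(2π) = 12.99 Hz.

13.0 Hz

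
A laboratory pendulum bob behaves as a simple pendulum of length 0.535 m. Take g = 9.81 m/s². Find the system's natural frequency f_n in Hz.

For a simple pendulum ω_n = √(g/L) = √(9.81/0.535) = √18.34 = 4.282 rad/s.
f_n = ω_n/(2π) = 4.282/6.283 = 0.6815 Hz.

0.682 Hz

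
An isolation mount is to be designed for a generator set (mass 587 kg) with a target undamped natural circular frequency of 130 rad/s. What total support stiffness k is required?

k = m·ω_n² = 587 × 130.0² = 587 × 16900 = 9920000 N/m.

9920000 N/m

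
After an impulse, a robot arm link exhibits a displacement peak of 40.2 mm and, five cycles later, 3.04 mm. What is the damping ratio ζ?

Logarithmic decrement δ = (1/n)·ln(x₀/x_n) = (1/5)·ln(40.2/3.04) = (1/5)·ln(13.22) = 0.5164.
ζ = δ/√(4π² + δ²) = 0.5164/√(39.48 + 0.267) = 0.5164/6.304 = 0.08191.

0.0819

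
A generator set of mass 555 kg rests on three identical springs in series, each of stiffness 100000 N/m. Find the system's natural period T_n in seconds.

0.811 s

Series springs: 1/k_eq = 3/100000, so k_eq = 100000/3 = 33330 N/m.
ω_n = √(k_eq/m) = √(33330/555) = √60.06 = 7.750 rad/s.
T_n = 2π/ω_n = 6.283/7.750 = 0.8108 s.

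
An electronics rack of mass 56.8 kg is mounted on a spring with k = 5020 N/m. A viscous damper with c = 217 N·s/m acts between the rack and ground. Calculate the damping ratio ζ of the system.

0.203

ω_n = √(k/m) = √(5020/56.8) = 9.401 rad/s.
Critical damping c_c = 2√(k·m) = 2√(5020 × 56.8) = 1068 N·s/m, so ζ = c/c_c = 217/1068 = 0.2032.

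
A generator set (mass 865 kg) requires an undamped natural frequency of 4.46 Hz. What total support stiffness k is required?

679000 N/m

ω_n = 2πf_n = 2π × 4.46 = 28.02 rad/s.
k = m·ω_n² = 865 × 28.02² = 865 × 785.3 = 679300 N/m.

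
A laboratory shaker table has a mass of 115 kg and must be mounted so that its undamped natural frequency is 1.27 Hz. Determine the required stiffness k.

ω_n = 2πf_n = 2π × 1.27 = 7.980 rad/s.
k = m·ω_n² = 115 × 7.980² = 115 × 63.67 = 7323 N/m.

7320 N/m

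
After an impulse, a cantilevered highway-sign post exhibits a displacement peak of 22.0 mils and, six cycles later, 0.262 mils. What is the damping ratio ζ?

0.117

Logarithmic decrement δ = (1/n)·ln(x₀/x_n) = (1/6)·ln(22.0/0.262) = (1/6)·ln(83.97) = 0.7384.
ζ = δ/√(4π² + δ²) = 0.7384/√(39.48 + 0.545) = 0.7384/6.326 = 0.1167.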